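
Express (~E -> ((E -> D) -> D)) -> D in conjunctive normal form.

~E | D

(~E -> ((E -> D) -> D)) -> D
≡ ~(~E -> ((E -> D) -> D)) | D   — eliminate ->
≡ ~(~~E | ((E -> D) -> D)) | D   — eliminate ->
≡ ~(~~E | ~(E -> D) | D) | D   — eliminate ->
≡ ~(~~E | ~(~E | D) | D) | D   — eliminate ->
≡ (~~~E & ~~(~E | D) & ~D) | D   — De Morgan
≡ (~E & ~~(~E | D) & ~D) | D   — double negation
≡ (~E & (~E | D) & ~D) | D   — double negation
≡ (~E | D) & (~E | D | D) & (~D | D)   — distribute | over &
≡ ~E | D   — simplify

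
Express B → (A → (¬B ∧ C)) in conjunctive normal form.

¬B ∨ ¬A

B → (A → (¬B ∧ C))
≡ ¬B ∨ (A → (¬B ∧ C))   [eliminate →]
≡ ¬B ∨ ¬A ∨ (¬B ∧ C)   [eliminate →]
≡ (¬B ∨ ¬A ∨ ¬B) ∧ (¬B ∨ ¬A ∨ C)   [distribute ∨ over ∧]
≡ ¬B ∨ ¬A   [simplify]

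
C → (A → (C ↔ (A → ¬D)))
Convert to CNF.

¬C ∨ ¬A ∨ ¬D

C → (A → (C ↔ (A → ¬D)))
≡ ¬C ∨ (A → (C ↔ (A → ¬D)))
≡ ¬C ∨ ¬A ∨ (C ↔ (A → ¬D))
≡ ¬C ∨ ¬A ∨ ((C → (A → ¬D)) ∧ ((A → ¬D) → C))
≡ ¬C ∨ ¬A ∨ ((¬C ∨ (A → ¬D)) ∧ ((A → ¬D) → C))
≡ ¬C ∨ ¬A ∨ ((¬C ∨ ¬A ∨ ¬D) ∧ ((A → ¬D) → C))
≡ ¬C ∨ ¬A ∨ ((¬C ∨ ¬A ∨ ¬D) ∧ (¬(A → ¬D) ∨ C))
≡ ¬C ∨ ¬A ∨ ((¬C ∨ ¬A ∨ ¬D) ∧ (¬(¬A ∨ ¬D) ∨ C))
≡ ¬C ∨ ¬A ∨ ((¬C ∨ ¬A ∨ ¬D) ∧ ((¬¬A ∧ ¬¬D) ∨ C))
≡ ¬C ∨ ¬A ∨ ((¬C ∨ ¬A ∨ ¬D) ∧ ((A ∧ ¬¬D) ∨ C))
≡ ¬C ∨ ¬A ∨ ((¬C ∨ ¬A ∨ ¬D) ∧ ((A ∧ D) ∨ C))
≡ (¬C ∨ ¬A ∨ ¬C ∨ ¬A ∨ ¬D) ∧ (¬C ∨ ¬A ∨ A ∨ C) ∧ (¬C ∨ ¬A ∨ D ∨ C)
≡ ¬C ∨ ¬A ∨ ¬D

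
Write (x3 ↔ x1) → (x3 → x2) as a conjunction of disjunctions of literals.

(x3 ↔ x1) → (x3 → x2)
⇔ ¬(x3 ↔ x1) ∨ (x3 → x2)
⇔ ¬((x3 → x1) ∧ (x1 → x3)) ∨ (x3 → x2)
⇔ ¬((¬x3 ∨ x1) ∧ (x1 → x3)) ∨ (x3 → x2)
⇔ ¬((¬x3 ∨ x1) ∧ (¬x1 ∨ x3)) ∨ (x3 → x2)
⇔ ¬((¬x3 ∨ x1) ∧ (¬x1 ∨ x3)) ∨ ¬x3 ∨ x2
⇔ ¬(¬x3 ∨ x1) ∨ ¬(¬x1 ∨ x3) ∨ ¬x3 ∨ x2
⇔ (¬¬x3 ∧ ¬x1) ∨ ¬(¬x1 ∨ x3) ∨ ¬x3 ∨ x2
⇔ (x3 ∧ ¬x1) ∨ ¬(¬x1 ∨ x3) ∨ ¬x3 ∨ x2
⇔ (x3 ∧ ¬x1) ∨ (¬¬x1 ∧ ¬x3) ∨ ¬x3 ∨ x2
⇔ (x3 ∧ ¬x1) ∨ (x1 ∧ ¬x3) ∨ ¬x3 ∨ x2
⇔ (x3 ∨ x1 ∨ ¬x3 ∨ x2) ∧ (x3 ∨ ¬x3 ∨ ¬x3 ∨ x2) ∧ (¬x1 ∨ x1 ∨ ¬x3 ∨ x2) ∧ (¬x1 ∨ ¬x3 ∨ ¬x3 ∨ x2)
⇔ ¬x1 ∨ ¬x3 ∨ x2

¬x1 ∨ ¬x3 ∨ x2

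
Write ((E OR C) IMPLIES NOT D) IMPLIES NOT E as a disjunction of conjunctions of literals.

(E AND D) OR (C AND D) OR NOT E

((E OR C) IMPLIES NOT D) IMPLIES NOT E
= NOT ((E OR C) IMPLIES NOT D) OR NOT E   [eliminate IMPLIES]
= NOT (NOT (E OR C) OR NOT D) OR NOT E   [eliminate IMPLIES]
= (NOT NOT (E OR C) AND NOT NOT D) OR NOT E   [De Morgan]
= ((E OR C) AND NOT NOT D) OR NOT E   [double negation]
= ((E OR C) AND D) OR NOT E   [double negation]
= (E AND D) OR (C AND D) OR NOT E   [distribute AND over OR]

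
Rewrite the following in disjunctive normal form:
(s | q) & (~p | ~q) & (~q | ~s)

(s & ~q) | (q & ~p & ~s)

(s | q) & (~p | ~q) & (~q | ~s)
⇔ (s & ~p & ~q) | (s & ~p & ~s) | (s & ~q & ~q) | (s & ~q & ~s) | (q & ~p & ~q) | (q & ~p & ~s) | (q & ~q & ~q) | (q & ~q & ~s)   [distribute & over |]
⇔ (s & ~q) | (q & ~p & ~s)   [simplify]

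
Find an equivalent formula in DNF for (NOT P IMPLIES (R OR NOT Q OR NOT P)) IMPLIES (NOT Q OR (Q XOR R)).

NOT Q OR (Q AND NOT R)

(NOT P IMPLIES (R OR NOT Q OR NOT P)) IMPLIES (NOT Q OR (Q XOR R))
≡ NOT (NOT P IMPLIES (R OR NOT Q OR NOT P)) OR NOT Q OR (Q XOR R)   (eliminate IMPLIES)
≡ NOT (NOT NOT P OR R OR NOT Q OR NOT P) OR NOT Q OR (Q XOR R)   (eliminate IMPLIES)
≡ NOT (NOT NOT P OR R OR NOT Q OR NOT P) OR NOT Q OR (Q AND NOT R) OR (NOT Q AND R)   (expand XOR)
≡ (NOT NOT NOT P AND NOT R AND NOT NOT Q AND NOT NOT P) OR NOT Q OR (Q AND NOT R) OR (NOT Q AND R)   (De Morgan)
≡ (NOT P AND NOT R AND NOT NOT Q AND NOT NOT P) OR NOT Q OR (Q AND NOT R) OR (NOT Q AND R)   (double negation)
≡ (NOT P AND NOT R AND Q AND NOT NOT P) OR NOT Q OR (Q AND NOT R) OR (NOT Q AND R)   (double negation)
≡ (NOT P AND NOT R AND Q AND P) OR NOT Q OR (Q AND NOT R) OR (NOT Q AND R)   (double negation)
≡ NOT Q OR (Q AND NOT R)   (simplify)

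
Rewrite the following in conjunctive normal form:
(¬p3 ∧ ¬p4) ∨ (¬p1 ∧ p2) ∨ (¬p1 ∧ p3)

(¬p3 ∨ ¬p1) ∧ (¬p4 ∨ ¬p1) ∧ (¬p4 ∨ p2 ∨ p3)

(¬p3 ∧ ¬p4) ∨ (¬p1 ∧ p2) ∨ (¬p1 ∧ p3)
≡ (¬p3 ∨ ¬p1 ∨ ¬p1) ∧ (¬p3 ∨ ¬p1 ∨ p3) ∧ (¬p3 ∨ p2 ∨ ¬p1) ∧ (¬p3 ∨ p2 ∨ p3) ∧ (¬p4 ∨ ¬p1 ∨ ¬p1) ∧ (¬p4 ∨ ¬p1 ∨ p3) ∧ (¬p4 ∨ p2 ∨ ¬p1) ∧ (¬p4 ∨ p2 ∨ p3)   [distribute ∨ over ∧]
≡ (¬p3 ∨ ¬p1) ∧ (¬p4 ∨ ¬p1) ∧ (¬p4 ∨ p2 ∨ p3)   [simplify]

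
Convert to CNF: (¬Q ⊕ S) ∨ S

¬Q ∨ S

(¬Q ⊕ S) ∨ S
= ((¬Q ∨ S) ∧ ¬(¬Q ∧ S)) ∨ S   — expand ⊕
= ((¬Q ∨ S) ∧ (¬¬Q ∨ ¬S)) ∨ S   — De Morgan
= ((¬Q ∨ S) ∧ (Q ∨ ¬S)) ∨ S   — double negation
= (¬Q ∨ S ∨ S) ∧ (Q ∨ ¬S ∨ S)   — distribute ∨ over ∧
= ¬Q ∨ S   — simplify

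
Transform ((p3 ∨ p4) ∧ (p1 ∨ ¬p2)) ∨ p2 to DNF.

(p3 ∧ p1) ∨ (p3 ∧ ¬p2) ∨ (p4 ∧ p1) ∨ (p4 ∧ ¬p2) ∨ p2

((p3 ∨ p4) ∧ (p1 ∨ ¬p2)) ∨ p2
≡ (p3 ∧ p1) ∨ (p3 ∧ ¬p2) ∨ (p4 ∧ p1) ∨ (p4 ∧ ¬p2) ∨ p2   [distribute ∧ over ∨]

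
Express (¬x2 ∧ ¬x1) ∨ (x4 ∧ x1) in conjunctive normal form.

(¬x2 ∧ ¬x1) ∨ (x4 ∧ x1)
≡ (¬x2 ∨ x4) ∧ (¬x2 ∨ x1) ∧ (¬x1 ∨ x4) ∧ (¬x1 ∨ x1)   [distribute ∨ over ∧]
≡ (¬x2 ∨ x4) ∧ (¬x2 ∨ x1) ∧ (¬x1 ∨ x4)   [simplify]

(¬x2 ∨ x4) ∧ (¬x2 ∨ x1) ∧ (¬x1 ∨ x4)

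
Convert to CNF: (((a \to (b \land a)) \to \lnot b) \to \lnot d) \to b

(((a \to (b \land a)) \to \lnot b) \to \lnot d) \to b
≡ \lnot (((a \to (b \land a)) \to \lnot b) \to \lnot d) \lor b   (eliminate \to)
≡ \lnot (\lnot ((a \to (b \land a)) \to \lnot b) \lor \lnot d) \lor b   (eliminate \to)
≡ \lnot (\lnot (\lnot (a \to (b \land a)) \lor \lnot b) \lor \lnot d) \lor b   (eliminate \to)
≡ \lnot (\lnot (\lnot (\lnot a \lor (b \land a)) \lor \lnot b) \lor \lnot d) \lor b   (eliminate \to)
≡ (\lnot \lnot (\lnot (\lnot a \lor (b \land a)) \lor \lnot b) \land \lnot \lnot d) \lor b   (De Morgan)
≡ ((\lnot (\lnot a \lor (b \land a)) \lor \lnot b) \land \lnot \lnot d) \lor b   (double negation)
≡ (((\lnot \lnot a \land \lnot (b \land a)) \lor \lnot b) \land \lnot \lnot d) \lor b   (De Morgan)
≡ (((a \land \lnot (b \land a)) \lor \lnot b) \land \lnot \lnot d) \lor b   (double negation)
≡ (((a \land (\lnot b \lor \lnot a)) \lor \lnot b) \land \lnot \lnot d) \lor b   (De Morgan)
≡ (((a \land (\lnot b \lor \lnot a)) \lor \lnot b) \land d) \lor b   (double negation)
≡ (a \lor \lnot b \lor b) \land (\lnot b \lor \lnot a \lor \lnot b \lor b) \land (d \lor b)   (distribute \lor over \land)
≡ d \lor b   (simplify)

d \lor b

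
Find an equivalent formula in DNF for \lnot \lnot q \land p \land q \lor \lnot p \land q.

q \land p \lor \lnot p \land q

\lnot \lnot q \land p \land q \lor \lnot p \land q
≡ q \land p \land q \lor \lnot p \land q   [double negation]
≡ q \land p \lor \lnot p \land q   [simplify]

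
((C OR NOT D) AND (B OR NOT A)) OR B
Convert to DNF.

(C AND NOT A) OR (NOT D AND NOT A) OR B

((C OR NOT D) AND (B OR NOT A)) OR B
≡ (C AND B) OR (C AND NOT A) OR (NOT D AND B) OR (NOT D AND NOT A) OR B   [distribute AND over OR]
≡ (C AND NOT A) OR (NOT D AND NOT A) OR B   [simplify]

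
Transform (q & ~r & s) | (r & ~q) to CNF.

(q | r) & (~r | ~q) & (s | r) & (s | ~q)

(q & ~r & s) | (r & ~q)
≡ (q | r) & (q | ~q) & (~r | r) & (~r | ~q) & (s | r) & (s | ~q)   [distribute | over &]
≡ (q | r) & (~r | ~q) & (s | r) & (s | ~q)   [simplify]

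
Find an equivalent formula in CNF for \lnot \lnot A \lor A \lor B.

\lnot \lnot A \lor A \lor B
= A \lor A \lor B   — double negation
= A \lor B   — simplify

A \lor B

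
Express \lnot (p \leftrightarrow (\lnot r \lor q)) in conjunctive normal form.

\lnot (p \leftrightarrow (\lnot r \lor q))
≡ \lnot ((p \to (\lnot r \lor q)) \land ((\lnot r \lor q) \to p))   (eliminate \leftrightarrow)
≡ \lnot ((\lnot p \lor \lnot r \lor q) \land ((\lnot r \lor q) \to p))   (eliminate \to)
≡ \lnot ((\lnot p \lor \lnot r \lor q) \land (\lnot (\lnot r \lor q) \lor p))   (eliminate \to)
≡ \lnot (\lnot p \lor \lnot r \lor q) \lor \lnot (\lnot (\lnot r \lor q) \lor p)   (De Morgan)
≡ (\lnot \lnot p \land \lnot \lnot r \land \lnot q) \lor \lnot (\lnot (\lnot r \lor q) \lor p)   (De Morgan)
≡ (p \land \lnot \lnot r \land \lnot q) \lor \lnot (\lnot (\lnot r \lor q) \lor p)   (double negation)
≡ (p \land r \land \lnot q) \lor \lnot (\lnot (\lnot r \lor q) \lor p)   (double negation)
≡ (p \land r \land \lnot q) \lor (\lnot \lnot (\lnot r \lor q) \land \lnot p)   (De Morgan)
≡ (p \land r \land \lnot q) \lor ((\lnot r \lor q) \land \lnot p)   (double negation)
≡ (p \lor \lnot r \lor q) \land (p \lor \lnot p) \land (r \lor \lnot r \lor q) \land (r \lor \lnot p) \land (\lnot q \lor \lnot r \lor q) \land (\lnot q \lor \lnot p)   (distribute \lor over \land)
≡ (p \lor \lnot r \lor q) \land (r \lor \lnot p) \land (\lnot q \lor \lnot p)   (simplify)

(p \lor \lnot r \lor q) \land (r \lor \lnot p) \land (\lnot q \lor \lnot p)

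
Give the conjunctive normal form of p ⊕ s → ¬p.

¬p ∨ s

p ⊕ s → ¬p
≡ ¬(p ⊕ s) ∨ ¬p   [eliminate →]
≡ ¬((p ∨ s) ∧ ¬(p ∧ s)) ∨ ¬p   [expand ⊕]
≡ ¬(p ∨ s) ∨ ¬¬(p ∧ s) ∨ ¬p   [De Morgan]
≡ ¬p ∧ ¬s ∨ ¬¬(p ∧ s) ∨ ¬p   [De Morgan]
≡ ¬p ∧ ¬s ∨ p ∧ s ∨ ¬p   [double negation]
≡ (¬p ∨ p ∨ ¬p) ∧ (¬p ∨ s ∨ ¬p) ∧ (¬s ∨ p ∨ ¬p) ∧ (¬s ∨ s ∨ ¬p)   [distribute ∨ over ∧]
≡ ¬p ∨ s   [simplify]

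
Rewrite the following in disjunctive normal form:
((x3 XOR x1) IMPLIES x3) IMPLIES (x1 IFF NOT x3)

(NOT x3 AND x1) OR (NOT x1 AND x3)

((x3 XOR x1) IMPLIES x3) IMPLIES (x1 IFF NOT x3)
≡ NOT ((x3 XOR x1) IMPLIES x3) OR (x1 IFF NOT x3)
≡ NOT (NOT (x3 XOR x1) OR x3) OR (x1 IFF NOT x3)
≡ NOT (NOT ((x3 AND NOT x1) OR (NOT x3 AND x1)) OR x3) OR (x1 IFF NOT x3)
≡ NOT (NOT ((x3 AND NOT x1) OR (NOT x3 AND x1)) OR x3) OR ((x1 IMPLIES NOT x3) AND (NOT x3 IMPLIES x1))
≡ NOT (NOT ((x3 AND NOT x1) OR (NOT x3 AND x1)) OR x3) OR ((NOT x1 OR NOT x3) AND (NOT x3 IMPLIES x1))
≡ NOT (NOT ((x3 AND NOT x1) OR (NOT x3 AND x1)) OR x3) OR ((NOT x1 OR NOT x3) AND (NOT NOT x3 OR x1))
≡ (NOT NOT ((x3 AND NOT x1) OR (NOT x3 AND x1)) AND NOT x3) OR ((NOT x1 OR NOT x3) AND (NOT NOT x3 OR x1))
≡ (((x3 AND NOT x1) OR (NOT x3 AND x1)) AND NOT x3) OR ((NOT x1 OR NOT x3) AND (NOT NOT x3 OR x1))
≡ (((x3 AND NOT x1) OR (NOT x3 AND x1)) AND NOT x3) OR ((NOT x1 OR NOT x3) AND (x3 OR x1))
≡ (x3 AND NOT x1 AND NOT x3) OR (NOT x3 AND x1 AND NOT x3) OR (NOT x1 AND x3) OR (NOT x1 AND x1) OR (NOT x3 AND x3) OR (NOT x3 AND x1)
≡ (NOT x3 AND x1) OR (NOT x1 AND x3)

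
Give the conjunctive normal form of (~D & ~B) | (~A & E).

(~D | ~A) & (~D | E) & (~B | ~A) & (~B | E)

(~D & ~B) | (~A & E)
⇔ (~D | ~A) & (~D | E) & (~B | ~A) & (~B | E)   — distribute | over &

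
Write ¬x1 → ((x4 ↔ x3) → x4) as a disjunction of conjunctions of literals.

x1 ∨ (x3 ∧ ¬x4) ∨ x4

¬x1 → ((x4 ↔ x3) → x4)
≡ ¬¬x1 ∨ ((x4 ↔ x3) → x4)   — eliminate →
≡ ¬¬x1 ∨ ¬(x4 ↔ x3) ∨ x4   — eliminate →
≡ ¬¬x1 ∨ ¬((x4 → x3) ∧ (x3 → x4)) ∨ x4   — eliminate ↔
≡ ¬¬x1 ∨ ¬((¬x4 ∨ x3) ∧ (x3 → x4)) ∨ x4   — eliminate →
≡ ¬¬x1 ∨ ¬((¬x4 ∨ x3) ∧ (¬x3 ∨ x4)) ∨ x4   — eliminate →
≡ x1 ∨ ¬((¬x4 ∨ x3) ∧ (¬x3 ∨ x4)) ∨ x4   — double negation
≡ x1 ∨ ¬(¬x4 ∨ x3) ∨ ¬(¬x3 ∨ x4) ∨ x4   — De Morgan
≡ x1 ∨ (¬¬x4 ∧ ¬x3) ∨ ¬(¬x3 ∨ x4) ∨ x4   — De Morgan
≡ x1 ∨ (x4 ∧ ¬x3) ∨ ¬(¬x3 ∨ x4) ∨ x4   — double negation
≡ x1 ∨ (x4 ∧ ¬x3) ∨ (¬¬x3 ∧ ¬x4) ∨ x4   — De Morgan
≡ x1 ∨ (x4 ∧ ¬x3) ∨ (x3 ∧ ¬x4) ∨ x4   — double negation
≡ x1 ∨ (x3 ∧ ¬x4) ∨ x4   — simplify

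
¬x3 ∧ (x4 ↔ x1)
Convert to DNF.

¬x3 ∧ ¬x4 ∧ ¬x1 ∨ ¬x3 ∧ x1 ∧ x4

¬x3 ∧ (x4 ↔ x1)
⇔ ¬x3 ∧ (x4 → x1) ∧ (x1 → x4)   [eliminate ↔]
⇔ ¬x3 ∧ (¬x4 ∨ x1) ∧ (x1 → x4)   [eliminate →]
⇔ ¬x3 ∧ (¬x4 ∨ x1) ∧ (¬x1 ∨ x4)   [eliminate →]
⇔ ¬x3 ∧ ¬x4 ∧ ¬x1 ∨ ¬x3 ∧ ¬x4 ∧ x4 ∨ ¬x3 ∧ x1 ∧ ¬x1 ∨ ¬x3 ∧ x1 ∧ x4   [distribute ∧ over ∨]
⇔ ¬x3 ∧ ¬x4 ∧ ¬x1 ∨ ¬x3 ∧ x1 ∧ x4   [simplify]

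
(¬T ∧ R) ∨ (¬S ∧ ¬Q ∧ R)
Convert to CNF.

(¬T ∧ R) ∨ (¬S ∧ ¬Q ∧ R)
≡ (¬T ∨ ¬S) ∧ (¬T ∨ ¬Q) ∧ (¬T ∨ R) ∧ (R ∨ ¬S) ∧ (R ∨ ¬Q) ∧ (R ∨ R)
≡ (¬T ∨ ¬S) ∧ (¬T ∨ ¬Q) ∧ R

(¬T ∨ ¬S) ∧ (¬T ∨ ¬Q) ∧ R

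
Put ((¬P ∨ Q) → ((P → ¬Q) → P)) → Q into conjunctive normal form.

¬P ∨ Q

((¬P ∨ Q) → ((P → ¬Q) → P)) → Q
≡ ¬((¬P ∨ Q) → ((P → ¬Q) → P)) ∨ Q   (eliminate →)
≡ ¬(¬(¬P ∨ Q) ∨ ((P → ¬Q) → P)) ∨ Q   (eliminate →)
≡ ¬(¬(¬P ∨ Q) ∨ ¬(P → ¬Q) ∨ P) ∨ Q   (eliminate →)
≡ ¬(¬(¬P ∨ Q) ∨ ¬(¬P ∨ ¬Q) ∨ P) ∨ Q   (eliminate →)
≡ (¬¬(¬P ∨ Q) ∧ ¬¬(¬P ∨ ¬Q) ∧ ¬P) ∨ Q   (De Morgan)
≡ ((¬P ∨ Q) ∧ ¬¬(¬P ∨ ¬Q) ∧ ¬P) ∨ Q   (double negation)
≡ ((¬P ∨ Q) ∧ (¬P ∨ ¬Q) ∧ ¬P) ∨ Q   (double negation)
≡ (¬P ∨ Q ∨ Q) ∧ (¬P ∨ ¬Q ∨ Q) ∧ (¬P ∨ Q)   (distribute ∨ over ∧)
≡ ¬P ∨ Q   (simplify)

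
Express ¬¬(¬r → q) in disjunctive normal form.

r ∨ q

¬¬(¬r → q)
⇔ ¬¬(¬¬r ∨ q)   (eliminate →)
⇔ ¬¬r ∨ q   (double negation)
⇔ r ∨ q   (double negation)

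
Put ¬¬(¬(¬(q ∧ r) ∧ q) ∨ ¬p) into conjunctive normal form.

¬¬(¬(¬(q ∧ r) ∧ q) ∨ ¬p)
⇔ ¬(¬(q ∧ r) ∧ q) ∨ ¬p   [double negation]
⇔ ¬¬(q ∧ r) ∨ ¬q ∨ ¬p   [De Morgan]
⇔ (q ∧ r) ∨ ¬q ∨ ¬p   [double negation]
⇔ (q ∨ ¬q ∨ ¬p) ∧ (r ∨ ¬q ∨ ¬p)   [distribute ∨ over ∧]
⇔ r ∨ ¬q ∨ ¬p   [simplify]

r ∨ ¬q ∨ ¬p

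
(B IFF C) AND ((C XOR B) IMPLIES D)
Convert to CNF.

(B IFF C) AND ((C XOR B) IMPLIES D)
⇔ (B IMPLIES C) AND (C IMPLIES B) AND ((C XOR B) IMPLIES D)   — eliminate IFF
⇔ (NOT B OR C) AND (C IMPLIES B) AND ((C XOR B) IMPLIES D)   — eliminate IMPLIES
⇔ (NOT B OR C) AND (NOT C OR B) AND ((C XOR B) IMPLIES D)   — eliminate IMPLIES
⇔ (NOT B OR C) AND (NOT C OR B) AND (NOT (C XOR B) OR D)   — eliminate IMPLIES
⇔ (NOT B OR C) AND (NOT C OR B) AND (NOT ((C OR B) AND NOT (C AND B)) OR D)   — expand XOR
⇔ (NOT B OR C) AND (NOT C OR B) AND (NOT (C OR B) OR NOT NOT (C AND B) OR D)   — De Morgan
⇔ (NOT B OR C) AND (NOT C OR B) AND ((NOT C AND NOT B) OR NOT NOT (C AND B) OR D)   — De Morgan
⇔ (NOT B OR C) AND (NOT C OR B) AND ((NOT C AND NOT B) OR (C AND B) OR D)   — double negation
⇔ (NOT B OR C) AND (NOT C OR B) AND (NOT C OR C OR D) AND (NOT C OR B OR D) AND (NOT B OR C OR D) AND (NOT B OR B OR D)   — distribute OR over AND
⇔ (NOT B OR C) AND (NOT C OR B)   — simplify

(NOT B OR C) AND (NOT C OR B)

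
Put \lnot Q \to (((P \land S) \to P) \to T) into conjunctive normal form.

\lnot Q \to (((P \land S) \to P) \to T)
⇔ \lnot \lnot Q \lor (((P \land S) \to P) \to T)   — eliminate \to
⇔ \lnot \lnot Q \lor \lnot ((P \land S) \to P) \lor T   — eliminate \to
⇔ \lnot \lnot Q \lor \lnot (\lnot (P \land S) \lor P) \lor T   — eliminate \to
⇔ Q \lor \lnot (\lnot (P \land S) \lor P) \lor T   — double negation
⇔ Q \lor (\lnot \lnot (P \land S) \land \lnot P) \lor T   — De Morgan
⇔ Q \lor (P \land S \land \lnot P) \lor T   — double negation
⇔ (Q \lor P \lor T) \land (Q \lor S \lor T) \land (Q \lor \lnot P \lor T)   — distribute \lor over \land

(Q \lor P \lor T) \land (Q \lor S \lor T) \land (Q \lor \lnot P \lor T)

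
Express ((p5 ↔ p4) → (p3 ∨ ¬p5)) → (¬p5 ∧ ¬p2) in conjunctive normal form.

((p5 ↔ p4) → (p3 ∨ ¬p5)) → (¬p5 ∧ ¬p2)
≡ ¬((p5 ↔ p4) → (p3 ∨ ¬p5)) ∨ (¬p5 ∧ ¬p2)
≡ ¬(¬(p5 ↔ p4) ∨ p3 ∨ ¬p5) ∨ (¬p5 ∧ ¬p2)
≡ ¬(¬((p5 → p4) ∧ (p4 → p5)) ∨ p3 ∨ ¬p5) ∨ (¬p5 ∧ ¬p2)
≡ ¬(¬((¬p5 ∨ p4) ∧ (p4 → p5)) ∨ p3 ∨ ¬p5) ∨ (¬p5 ∧ ¬p2)
≡ ¬(¬((¬p5 ∨ p4) ∧ (¬p4 ∨ p5)) ∨ p3 ∨ ¬p5) ∨ (¬p5 ∧ ¬p2)
≡ (¬¬((¬p5 ∨ p4) ∧ (¬p4 ∨ p5)) ∧ ¬p3 ∧ ¬¬p5) ∨ (¬p5 ∧ ¬p2)
≡ ((¬p5 ∨ p4) ∧ (¬p4 ∨ p5) ∧ ¬p3 ∧ ¬¬p5) ∨ (¬p5 ∧ ¬p2)
≡ ((¬p5 ∨ p4) ∧ (¬p4 ∨ p5) ∧ ¬p3 ∧ p5) ∨ (¬p5 ∧ ¬p2)
≡ (¬p5 ∨ p4 ∨ ¬p5) ∧ (¬p5 ∨ p4 ∨ ¬p2) ∧ (¬p4 ∨ p5 ∨ ¬p5) ∧ (¬p4 ∨ p5 ∨ ¬p2) ∧ (¬p3 ∨ ¬p5) ∧ (¬p3 ∨ ¬p2) ∧ (p5 ∨ ¬p5) ∧ (p5 ∨ ¬p2)
≡ (¬p5 ∨ p4) ∧ (¬p3 ∨ ¬p5) ∧ (¬p3 ∨ ¬p2) ∧ (p5 ∨ ¬p2)

(¬p5 ∨ p4) ∧ (¬p3 ∨ ¬p5) ∧ (¬p3 ∨ ¬p2) ∧ (p5 ∨ ¬p2)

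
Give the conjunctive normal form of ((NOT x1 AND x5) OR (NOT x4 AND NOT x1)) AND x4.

((NOT x1 AND x5) OR (NOT x4 AND NOT x1)) AND x4
≡ (NOT x1 OR NOT x4) AND (NOT x1 OR NOT x1) AND (x5 OR NOT x4) AND (x5 OR NOT x1) AND x4   [distribute OR over AND]
≡ NOT x1 AND (x5 OR NOT x4) AND x4   [simplify]

NOT x1 AND (x5 OR NOT x4) AND x4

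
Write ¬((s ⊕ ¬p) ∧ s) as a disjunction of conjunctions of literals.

¬((s ⊕ ¬p) ∧ s)
≡ ¬((s ∧ ¬¬p ∨ ¬s ∧ ¬p) ∧ s)   [expand ⊕]
≡ ¬(s ∧ ¬¬p ∨ ¬s ∧ ¬p) ∨ ¬s   [De Morgan]
≡ ¬(s ∧ ¬¬p) ∧ ¬(¬s ∧ ¬p) ∨ ¬s   [De Morgan]
≡ (¬s ∨ ¬¬¬p) ∧ ¬(¬s ∧ ¬p) ∨ ¬s   [De Morgan]
≡ (¬s ∨ ¬p) ∧ ¬(¬s ∧ ¬p) ∨ ¬s   [double negation]
≡ (¬s ∨ ¬p) ∧ (¬¬s ∨ ¬¬p) ∨ ¬s   [De Morgan]
≡ (¬s ∨ ¬p) ∧ (s ∨ ¬¬p) ∨ ¬s   [double negation]
≡ (¬s ∨ ¬p) ∧ (s ∨ p) ∨ ¬s   [double negation]
≡ ¬s ∧ s ∨ ¬s ∧ p ∨ ¬p ∧ s ∨ ¬p ∧ p ∨ ¬s   [distribute ∧ over ∨]
≡ ¬p ∧ s ∨ ¬s   [simplify]

¬p ∧ s ∨ ¬s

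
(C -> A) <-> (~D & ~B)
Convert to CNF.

(C | ~D) & (C | ~B) & (~A | ~D) & (~A | ~B) & (D | B | ~C | A)

(C -> A) <-> (~D & ~B)
= ((C -> A) -> (~D & ~B)) & ((~D & ~B) -> (C -> A))   [eliminate <->]
= (~(C -> A) | (~D & ~B)) & ((~D & ~B) -> (C -> A))   [eliminate ->]
= (~(~C | A) | (~D & ~B)) & ((~D & ~B) -> (C -> A))   [eliminate ->]
= (~(~C | A) | (~D & ~B)) & (~(~D & ~B) | (C -> A))   [eliminate ->]
= (~(~C | A) | (~D & ~B)) & (~(~D & ~B) | ~C | A)   [eliminate ->]
= ((~~C & ~A) | (~D & ~B)) & (~(~D & ~B) | ~C | A)   [De Morgan]
= ((C & ~A) | (~D & ~B)) & (~(~D & ~B) | ~C | A)   [double negation]
= ((C & ~A) | (~D & ~B)) & (~~D | ~~B | ~C | A)   [De Morgan]
= ((C & ~A) | (~D & ~B)) & (D | ~~B | ~C | A)   [double negation]
= ((C & ~A) | (~D & ~B)) & (D | B | ~C | A)   [double negation]
= (C | ~D) & (C | ~B) & (~A | ~D) & (~A | ~B) & (D | B | ~C | A)   [distribute | over &]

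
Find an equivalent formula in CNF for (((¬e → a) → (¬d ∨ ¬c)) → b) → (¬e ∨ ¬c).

(((¬e → a) → (¬d ∨ ¬c)) → b) → (¬e ∨ ¬c)
≡ ¬(((¬e → a) → (¬d ∨ ¬c)) → b) ∨ ¬e ∨ ¬c
≡ ¬(¬((¬e → a) → (¬d ∨ ¬c)) ∨ b) ∨ ¬e ∨ ¬c
≡ ¬(¬(¬(¬e → a) ∨ ¬d ∨ ¬c) ∨ b) ∨ ¬e ∨ ¬c
≡ ¬(¬(¬(¬¬e ∨ a) ∨ ¬d ∨ ¬c) ∨ b) ∨ ¬e ∨ ¬c
≡ (¬¬(¬(¬¬e ∨ a) ∨ ¬d ∨ ¬c) ∧ ¬b) ∨ ¬e ∨ ¬c
≡ ((¬(¬¬e ∨ a) ∨ ¬d ∨ ¬c) ∧ ¬b) ∨ ¬e ∨ ¬c
≡ (((¬¬¬e ∧ ¬a) ∨ ¬d ∨ ¬c) ∧ ¬b) ∨ ¬e ∨ ¬c
≡ (((¬e ∧ ¬a) ∨ ¬d ∨ ¬c) ∧ ¬b) ∨ ¬e ∨ ¬c
≡ (¬e ∨ ¬d ∨ ¬c ∨ ¬e ∨ ¬c) ∧ (¬a ∨ ¬d ∨ ¬c ∨ ¬e ∨ ¬c) ∧ (¬b ∨ ¬e ∨ ¬c)
≡ (¬e ∨ ¬d ∨ ¬c) ∧ (¬b ∨ ¬e ∨ ¬c)

(¬e ∨ ¬d ∨ ¬c) ∧ (¬b ∨ ¬e ∨ ¬c)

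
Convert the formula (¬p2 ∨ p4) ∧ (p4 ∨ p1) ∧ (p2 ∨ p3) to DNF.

(¬p2 ∧ p1 ∧ p3) ∨ (p4 ∧ p2) ∨ (p4 ∧ p3)

(¬p2 ∨ p4) ∧ (p4 ∨ p1) ∧ (p2 ∨ p3)
= (¬p2 ∧ p4 ∧ p2) ∨ (¬p2 ∧ p4 ∧ p3) ∨ (¬p2 ∧ p1 ∧ p2) ∨ (¬p2 ∧ p1 ∧ p3) ∨ (p4 ∧ p4 ∧ p2) ∨ (p4 ∧ p4 ∧ p3) ∨ (p4 ∧ p1 ∧ p2) ∨ (p4 ∧ p1 ∧ p3)   (distribute ∧ over ∨)
= (¬p2 ∧ p1 ∧ p3) ∨ (p4 ∧ p2) ∨ (p4 ∧ p3)   (simplify)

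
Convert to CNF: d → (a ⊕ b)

(¬d ∨ a ∨ b) ∧ (¬d ∨ ¬a ∨ ¬b)

d → (a ⊕ b)
= ¬d ∨ (a ⊕ b)   (eliminate →)
= ¬d ∨ ((a ∨ b) ∧ ¬(a ∧ b))   (expand ⊕)
= ¬d ∨ ((a ∨ b) ∧ (¬a ∨ ¬b))   (De Morgan)
= (¬d ∨ a ∨ b) ∧ (¬d ∨ ¬a ∨ ¬b)   (distribute ∨ over ∧)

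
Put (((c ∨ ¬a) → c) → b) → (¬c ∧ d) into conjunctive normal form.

(((c ∨ ¬a) → c) → b) → (¬c ∧ d)
⇔ ¬(((c ∨ ¬a) → c) → b) ∨ (¬c ∧ d)   — eliminate →
⇔ ¬(¬((c ∨ ¬a) → c) ∨ b) ∨ (¬c ∧ d)   — eliminate →
⇔ ¬(¬(¬(c ∨ ¬a) ∨ c) ∨ b) ∨ (¬c ∧ d)   — eliminate →
⇔ (¬¬(¬(c ∨ ¬a) ∨ c) ∧ ¬b) ∨ (¬c ∧ d)   — De Morgan
⇔ ((¬(c ∨ ¬a) ∨ c) ∧ ¬b) ∨ (¬c ∧ d)   — double negation
⇔ (((¬c ∧ ¬¬a) ∨ c) ∧ ¬b) ∨ (¬c ∧ d)   — De Morgan
⇔ (((¬c ∧ a) ∨ c) ∧ ¬b) ∨ (¬c ∧ d)   — double negation
⇔ (¬c ∨ c ∨ ¬c) ∧ (¬c ∨ c ∨ d) ∧ (a ∨ c ∨ ¬c) ∧ (a ∨ c ∨ d) ∧ (¬b ∨ ¬c) ∧ (¬b ∨ d)   — distribute ∨ over ∧
⇔ (a ∨ c ∨ d) ∧ (¬b ∨ ¬c) ∧ (¬b ∨ d)   — simplify

(a ∨ c ∨ d) ∧ (¬b ∨ ¬c) ∧ (¬b ∨ d)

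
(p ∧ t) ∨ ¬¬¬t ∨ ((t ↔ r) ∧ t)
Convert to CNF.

(p ∧ t) ∨ ¬¬¬t ∨ ((t ↔ r) ∧ t)
≡ (p ∧ t) ∨ ¬¬¬t ∨ ((t → r) ∧ (r → t) ∧ t)   [eliminate ↔]
≡ (p ∧ t) ∨ ¬¬¬t ∨ ((¬t ∨ r) ∧ (r → t) ∧ t)   [eliminate →]
≡ (p ∧ t) ∨ ¬¬¬t ∨ ((¬t ∨ r) ∧ (¬r ∨ t) ∧ t)   [eliminate →]
≡ (p ∧ t) ∨ ¬t ∨ ((¬t ∨ r) ∧ (¬r ∨ t) ∧ t)   [double negation]
≡ (p ∨ ¬t ∨ ¬t ∨ r) ∧ (p ∨ ¬t ∨ ¬r ∨ t) ∧ (p ∨ ¬t ∨ t) ∧ (t ∨ ¬t ∨ ¬t ∨ r) ∧ (t ∨ ¬t ∨ ¬r ∨ t) ∧ (t ∨ ¬t ∨ t)   [distribute ∨ over ∧]
≡ p ∨ ¬t ∨ r   [simplify]

p ∨ ¬t ∨ r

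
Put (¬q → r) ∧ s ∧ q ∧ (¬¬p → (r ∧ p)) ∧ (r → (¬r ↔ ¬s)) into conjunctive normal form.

s ∧ q ∧ (¬p ∨ r)

(¬q → r) ∧ s ∧ q ∧ (¬¬p → (r ∧ p)) ∧ (r → (¬r ↔ ¬s))
≡ (¬¬q ∨ r) ∧ s ∧ q ∧ (¬¬p → (r ∧ p)) ∧ (r → (¬r ↔ ¬s))   — eliminate →
≡ (¬¬q ∨ r) ∧ s ∧ q ∧ (¬¬¬p ∨ (r ∧ p)) ∧ (r → (¬r ↔ ¬s))   — eliminate →
≡ (¬¬q ∨ r) ∧ s ∧ q ∧ (¬¬¬p ∨ (r ∧ p)) ∧ (¬r ∨ (¬r ↔ ¬s))   — eliminate →
≡ (¬¬q ∨ r) ∧ s ∧ q ∧ (¬¬¬p ∨ (r ∧ p)) ∧ (¬r ∨ ((¬r → ¬s) ∧ (¬s → ¬r)))   — eliminate ↔
≡ (¬¬q ∨ r) ∧ s ∧ q ∧ (¬¬¬p ∨ (r ∧ p)) ∧ (¬r ∨ ((¬¬r ∨ ¬s) ∧ (¬s → ¬r)))   — eliminate →
≡ (¬¬q ∨ r) ∧ s ∧ q ∧ (¬¬¬p ∨ (r ∧ p)) ∧ (¬r ∨ ((¬¬r ∨ ¬s) ∧ (¬¬s ∨ ¬r)))   — eliminate →
≡ (q ∨ r) ∧ s ∧ q ∧ (¬¬¬p ∨ (r ∧ p)) ∧ (¬r ∨ ((¬¬r ∨ ¬s) ∧ (¬¬s ∨ ¬r)))   — double negation
≡ (q ∨ r) ∧ s ∧ q ∧ (¬p ∨ (r ∧ p)) ∧ (¬r ∨ ((¬¬r ∨ ¬s) ∧ (¬¬s ∨ ¬r)))   — double negation
≡ (q ∨ r) ∧ s ∧ q ∧ (¬p ∨ (r ∧ p)) ∧ (¬r ∨ ((r ∨ ¬s) ∧ (¬¬s ∨ ¬r)))   — double negation
≡ (q ∨ r) ∧ s ∧ q ∧ (¬p ∨ (r ∧ p)) ∧ (¬r ∨ ((r ∨ ¬s) ∧ (s ∨ ¬r)))   — double negation
≡ (q ∨ r) ∧ s ∧ q ∧ (¬p ∨ r) ∧ (¬p ∨ p) ∧ (¬r ∨ r ∨ ¬s) ∧ (¬r ∨ s ∨ ¬r)   — distribute ∨ over ∧
≡ s ∧ q ∧ (¬p ∨ r)   — simplify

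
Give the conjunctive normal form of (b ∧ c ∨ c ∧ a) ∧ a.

(b ∧ c ∨ c ∧ a) ∧ a
= (b ∨ c) ∧ (b ∨ a) ∧ (c ∨ c) ∧ (c ∨ a) ∧ a   (distribute ∨ over ∧)
= c ∧ a   (simplify)

c ∧ a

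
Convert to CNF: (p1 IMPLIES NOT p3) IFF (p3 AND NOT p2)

(p1 IMPLIES NOT p3) IFF (p3 AND NOT p2)
= ((p1 IMPLIES NOT p3) IMPLIES (p3 AND NOT p2)) AND ((p3 AND NOT p2) IMPLIES (p1 IMPLIES NOT p3))   (eliminate IFF)
= (NOT (p1 IMPLIES NOT p3) OR (p3 AND NOT p2)) AND ((p3 AND NOT p2) IMPLIES (p1 IMPLIES NOT p3))   (eliminate IMPLIES)
= (NOT (NOT p1 OR NOT p3) OR (p3 AND NOT p2)) AND ((p3 AND NOT p2) IMPLIES (p1 IMPLIES NOT p3))   (eliminate IMPLIES)
= (NOT (NOT p1 OR NOT p3) OR (p3 AND NOT p2)) AND (NOT (p3 AND NOT p2) OR (p1 IMPLIES NOT p3))   (eliminate IMPLIES)
= (NOT (NOT p1 OR NOT p3) OR (p3 AND NOT p2)) AND (NOT (p3 AND NOT p2) OR NOT p1 OR NOT p3)   (eliminate IMPLIES)
= ((NOT NOT p1 AND NOT NOT p3) OR (p3 AND NOT p2)) AND (NOT (p3 AND NOT p2) OR NOT p1 OR NOT p3)   (De Morgan)
= ((p1 AND NOT NOT p3) OR (p3 AND NOT p2)) AND (NOT (p3 AND NOT p2) OR NOT p1 OR NOT p3)   (double negation)
= ((p1 AND p3) OR (p3 AND NOT p2)) AND (NOT (p3 AND NOT p2) OR NOT p1 OR NOT p3)   (double negation)
= ((p1 AND p3) OR (p3 AND NOT p2)) AND (NOT p3 OR NOT NOT p2 OR NOT p1 OR NOT p3)   (De Morgan)
= ((p1 AND p3) OR (p3 AND NOT p2)) AND (NOT p3 OR p2 OR NOT p1 OR NOT p3)   (double negation)
= (p1 OR p3) AND (p1 OR NOT p2) AND (p3 OR p3) AND (p3 OR NOT p2) AND (NOT p3 OR p2 OR NOT p1 OR NOT p3)   (distribute OR over AND)
= (p1 OR NOT p2) AND p3 AND (NOT p3 OR p2 OR NOT p1)   (simplify)

(p1 OR NOT p2) AND p3 AND (NOT p3 OR p2 OR NOT p1)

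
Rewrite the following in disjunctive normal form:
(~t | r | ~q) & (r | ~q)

r | ~q

(~t | r | ~q) & (r | ~q)
⇔ (~t & r) | (~t & ~q) | (r & r) | (r & ~q) | (~q & r) | (~q & ~q)
⇔ r | ~q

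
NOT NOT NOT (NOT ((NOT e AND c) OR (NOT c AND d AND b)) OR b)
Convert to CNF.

NOT NOT NOT (NOT ((NOT e AND c) OR (NOT c AND d AND b)) OR b)
≡ NOT (NOT ((NOT e AND c) OR (NOT c AND d AND b)) OR b)   [double negation]
≡ NOT NOT ((NOT e AND c) OR (NOT c AND d AND b)) AND NOT b   [De Morgan]
≡ ((NOT e AND c) OR (NOT c AND d AND b)) AND NOT b   [double negation]
≡ (NOT e OR NOT c) AND (NOT e OR d) AND (NOT e OR b) AND (c OR NOT c) AND (c OR d) AND (c OR b) AND NOT b   [distribute OR over AND]
≡ (NOT e OR NOT c) AND (NOT e OR d) AND (NOT e OR b) AND (c OR d) AND (c OR b) AND NOT b   [simplify]

(NOT e OR NOT c) AND (NOT e OR d) AND (NOT e OR b) AND (c OR d) AND (c OR b) AND NOT b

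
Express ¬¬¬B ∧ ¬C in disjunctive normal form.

¬¬¬B ∧ ¬C
≡ ¬B ∧ ¬C   [double negation]

¬B ∧ ¬C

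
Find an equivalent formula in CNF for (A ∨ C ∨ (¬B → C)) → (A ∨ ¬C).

¬C ∨ A

(A ∨ C ∨ (¬B → C)) → (A ∨ ¬C)
= ¬(A ∨ C ∨ (¬B → C)) ∨ A ∨ ¬C   [eliminate →]
= ¬(A ∨ C ∨ ¬¬B ∨ C) ∨ A ∨ ¬C   [eliminate →]
= (¬A ∧ ¬C ∧ ¬¬¬B ∧ ¬C) ∨ A ∨ ¬C   [De Morgan]
= (¬A ∧ ¬C ∧ ¬B ∧ ¬C) ∨ A ∨ ¬C   [double negation]
= (¬A ∨ A ∨ ¬C) ∧ (¬C ∨ A ∨ ¬C) ∧ (¬B ∨ A ∨ ¬C) ∧ (¬C ∨ A ∨ ¬C)   [distribute ∨ over ∧]
= ¬C ∨ A   [simplify]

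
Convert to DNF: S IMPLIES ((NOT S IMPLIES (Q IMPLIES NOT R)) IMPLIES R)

S IMPLIES ((NOT S IMPLIES (Q IMPLIES NOT R)) IMPLIES R)
= NOT S OR ((NOT S IMPLIES (Q IMPLIES NOT R)) IMPLIES R)   — eliminate IMPLIES
= NOT S OR NOT (NOT S IMPLIES (Q IMPLIES NOT R)) OR R   — eliminate IMPLIES
= NOT S OR NOT (NOT NOT S OR (Q IMPLIES NOT R)) OR R   — eliminate IMPLIES
= NOT S OR NOT (NOT NOT S OR NOT Q OR NOT R) OR R   — eliminate IMPLIES
= NOT S OR (NOT NOT NOT S AND NOT NOT Q AND NOT NOT R) OR R   — De Morgan
= NOT S OR (NOT S AND NOT NOT Q AND NOT NOT R) OR R   — double negation
= NOT S OR (NOT S AND Q AND NOT NOT R) OR R   — double negation
= NOT S OR (NOT S AND Q AND R) OR R   — double negation
= NOT S OR R   — simplify

NOT S OR R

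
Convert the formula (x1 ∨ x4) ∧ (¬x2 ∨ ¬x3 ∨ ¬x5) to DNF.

(x1 ∨ x4) ∧ (¬x2 ∨ ¬x3 ∨ ¬x5)
≡ (x1 ∧ ¬x2) ∨ (x1 ∧ ¬x3) ∨ (x1 ∧ ¬x5) ∨ (x4 ∧ ¬x2) ∨ (x4 ∧ ¬x3) ∨ (x4 ∧ ¬x5)   [distribute ∧ over ∨]

(x1 ∧ ¬x2) ∨ (x1 ∧ ¬x3) ∨ (x1 ∧ ¬x5) ∨ (x4 ∧ ¬x2) ∨ (x4 ∧ ¬x3) ∨ (x4 ∧ ¬x5)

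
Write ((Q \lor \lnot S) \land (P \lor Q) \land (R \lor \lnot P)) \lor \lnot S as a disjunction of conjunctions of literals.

(Q \land R) \lor (Q \land \lnot P) \lor \lnot S

((Q \lor \lnot S) \land (P \lor Q) \land (R \lor \lnot P)) \lor \lnot S
⇔ (Q \land P \land R) \lor (Q \land P \land \lnot P) \lor (Q \land Q \land R) \lor (Q \land Q \land \lnot P) \lor (\lnot S \land P \land R) \lor (\lnot S \land P \land \lnot P) \lor (\lnot S \land Q \land R) \lor (\lnot S \land Q \land \lnot P) \lor \lnot S   (distribute \land over \lor)
⇔ (Q \land R) \lor (Q \land \lnot P) \lor \lnot S   (simplify)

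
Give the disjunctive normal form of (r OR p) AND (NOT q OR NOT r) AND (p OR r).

(r OR p) AND (NOT q OR NOT r) AND (p OR r)
= (r AND NOT q AND p) OR (r AND NOT q AND r) OR (r AND NOT r AND p) OR (r AND NOT r AND r) OR (p AND NOT q AND p) OR (p AND NOT q AND r) OR (p AND NOT r AND p) OR (p AND NOT r AND r)   — distribute AND over OR
= (r AND NOT q) OR (p AND NOT q) OR (p AND NOT r)   — simplify

(r AND NOT q) OR (p AND NOT q) OR (p AND NOT r)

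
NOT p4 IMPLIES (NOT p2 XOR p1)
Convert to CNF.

NOT p4 IMPLIES (NOT p2 XOR p1)
≡ NOT NOT p4 OR (NOT p2 XOR p1)   [eliminate IMPLIES]
≡ NOT NOT p4 OR ((NOT p2 OR p1) AND NOT (NOT p2 AND p1))   [expand XOR]
≡ p4 OR ((NOT p2 OR p1) AND NOT (NOT p2 AND p1))   [double negation]
≡ p4 OR ((NOT p2 OR p1) AND (NOT NOT p2 OR NOT p1))   [De Morgan]
≡ p4 OR ((NOT p2 OR p1) AND (p2 OR NOT p1))   [double negation]
≡ (p4 OR NOT p2 OR p1) AND (p4 OR p2 OR NOT p1)   [distribute OR over AND]

(p4 OR NOT p2 OR p1) AND (p4 OR p2 OR NOT p1)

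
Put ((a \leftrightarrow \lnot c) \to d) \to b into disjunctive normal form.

((a \leftrightarrow \lnot c) \to d) \to b
= \lnot ((a \leftrightarrow \lnot c) \to d) \lor b   — eliminate \to
= \lnot (\lnot (a \leftrightarrow \lnot c) \lor d) \lor b   — eliminate \to
= \lnot (\lnot ((a \to \lnot c) \land (\lnot c \to a)) \lor d) \lor b   — eliminate \leftrightarrow
= \lnot (\lnot ((\lnot a \lor \lnot c) \land (\lnot c \to a)) \lor d) \lor b   — eliminate \to
= \lnot (\lnot ((\lnot a \lor \lnot c) \land (\lnot \lnot c \lor a)) \lor d) \lor b   — eliminate \to
= \lnot \lnot ((\lnot a \lor \lnot c) \land (\lnot \lnot c \lor a)) \land \lnot d \lor b   — De Morgan
= (\lnot a \lor \lnot c) \land (\lnot \lnot c \lor a) \land \lnot d \lor b   — double negation
= (\lnot a \lor \lnot c) \land (c \lor a) \land \lnot d \lor b   — double negation
= \lnot a \land c \land \lnot d \lor \lnot a \land a \land \lnot d \lor \lnot c \land c \land \lnot d \lor \lnot c \land a \land \lnot d \lor b   — distribute \land over \lor
= \lnot a \land c \land \lnot d \lor \lnot c \land a \land \lnot d \lor b   — simplify

\lnot a \land c \land \lnot d \lor \lnot c \land a \land \lnot d \lor b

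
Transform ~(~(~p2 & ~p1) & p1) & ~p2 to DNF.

~p2 & ~p1

~(~(~p2 & ~p1) & p1) & ~p2
≡ (~~(~p2 & ~p1) | ~p1) & ~p2
≡ ((~p2 & ~p1) | ~p1) & ~p2
≡ (~p2 & ~p1 & ~p2) | (~p1 & ~p2)
≡ ~p2 & ~p1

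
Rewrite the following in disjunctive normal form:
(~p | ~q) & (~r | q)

(~p & ~r) | (~p & q) | (~q & ~r)

(~p | ~q) & (~r | q)
⇔ (~p & ~r) | (~p & q) | (~q & ~r) | (~q & q)   [distribute & over |]
⇔ (~p & ~r) | (~p & q) | (~q & ~r)   [simplify]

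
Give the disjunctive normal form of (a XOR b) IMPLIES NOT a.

(b AND a) OR NOT a

(a XOR b) IMPLIES NOT a
≡ NOT (a XOR b) OR NOT a   — eliminate IMPLIES
≡ NOT ((a AND NOT b) OR (NOT a AND b)) OR NOT a   — expand XOR
≡ (NOT (a AND NOT b) AND NOT (NOT a AND b)) OR NOT a   — De Morgan
≡ ((NOT a OR NOT NOT b) AND NOT (NOT a AND b)) OR NOT a   — De Morgan
≡ ((NOT a OR b) AND NOT (NOT a AND b)) OR NOT a   — double negation
≡ ((NOT a OR b) AND (NOT NOT a OR NOT b)) OR NOT a   — De Morgan
≡ ((NOT a OR b) AND (a OR NOT b)) OR NOT a   — double negation
≡ (NOT a AND a) OR (NOT a AND NOT b) OR (b AND a) OR (b AND NOT b) OR NOT a   — distribute AND over OR
≡ (b AND a) OR NOT a   — simplify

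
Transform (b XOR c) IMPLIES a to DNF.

(b XOR c) IMPLIES a
⇔ NOT (b XOR c) OR a
⇔ NOT ((b AND NOT c) OR (NOT b AND c)) OR a
⇔ (NOT (b AND NOT c) AND NOT (NOT b AND c)) OR a
⇔ ((NOT b OR NOT NOT c) AND NOT (NOT b AND c)) OR a
⇔ ((NOT b OR c) AND NOT (NOT b AND c)) OR a
⇔ ((NOT b OR c) AND (NOT NOT b OR NOT c)) OR a
⇔ ((NOT b OR c) AND (b OR NOT c)) OR a
⇔ (NOT b AND b) OR (NOT b AND NOT c) OR (c AND b) OR (c AND NOT c) OR a
⇔ (NOT b AND NOT c) OR (c AND b) OR a

(NOT b AND NOT c) OR (c AND b) OR a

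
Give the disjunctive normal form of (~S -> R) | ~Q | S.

S | R | ~Q

(~S -> R) | ~Q | S
= ~~S | R | ~Q | S   [eliminate ->]
= S | R | ~Q | S   [double negation]
= S | R | ~Q   [simplify]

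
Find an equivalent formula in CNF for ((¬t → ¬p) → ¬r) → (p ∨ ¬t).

r ∨ p ∨ ¬t

((¬t → ¬p) → ¬r) → (p ∨ ¬t)
⇔ ¬((¬t → ¬p) → ¬r) ∨ p ∨ ¬t   — eliminate →
⇔ ¬(¬(¬t → ¬p) ∨ ¬r) ∨ p ∨ ¬t   — eliminate →
⇔ ¬(¬(¬¬t ∨ ¬p) ∨ ¬r) ∨ p ∨ ¬t   — eliminate →
⇔ (¬¬(¬¬t ∨ ¬p) ∧ ¬¬r) ∨ p ∨ ¬t   — De Morgan
⇔ ((¬¬t ∨ ¬p) ∧ ¬¬r) ∨ p ∨ ¬t   — double negation
⇔ ((t ∨ ¬p) ∧ ¬¬r) ∨ p ∨ ¬t   — double negation
⇔ ((t ∨ ¬p) ∧ r) ∨ p ∨ ¬t   — double negation
⇔ (t ∨ ¬p ∨ p ∨ ¬t) ∧ (r ∨ p ∨ ¬t)   — distribute ∨ over ∧
⇔ r ∨ p ∨ ¬t   — simplify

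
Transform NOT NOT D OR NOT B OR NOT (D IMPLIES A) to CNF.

D OR NOT B

NOT NOT D OR NOT B OR NOT (D IMPLIES A)
≡ NOT NOT D OR NOT B OR NOT (NOT D OR A)
≡ D OR NOT B OR NOT (NOT D OR A)
≡ D OR NOT B OR (NOT NOT D AND NOT A)
≡ D OR NOT B OR (D AND NOT A)
≡ (D OR NOT B OR D) AND (D OR NOT B OR NOT A)
≡ D OR NOT B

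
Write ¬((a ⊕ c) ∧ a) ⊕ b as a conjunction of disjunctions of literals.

¬((a ⊕ c) ∧ a) ⊕ b
≡ (¬((a ⊕ c) ∧ a) ∨ b) ∧ ¬(¬((a ⊕ c) ∧ a) ∧ b)   (expand ⊕)
≡ (¬((a ∨ c) ∧ ¬(a ∧ c) ∧ a) ∨ b) ∧ ¬(¬((a ⊕ c) ∧ a) ∧ b)   (expand ⊕)
≡ (¬((a ∨ c) ∧ ¬(a ∧ c) ∧ a) ∨ b) ∧ ¬(¬((a ∨ c) ∧ ¬(a ∧ c) ∧ a) ∧ b)   (expand ⊕)
≡ (¬(a ∨ c) ∨ ¬¬(a ∧ c) ∨ ¬a ∨ b) ∧ ¬(¬((a ∨ c) ∧ ¬(a ∧ c) ∧ a) ∧ b)   (De Morgan)
≡ ((¬a ∧ ¬c) ∨ ¬¬(a ∧ c) ∨ ¬a ∨ b) ∧ ¬(¬((a ∨ c) ∧ ¬(a ∧ c) ∧ a) ∧ b)   (De Morgan)
≡ ((¬a ∧ ¬c) ∨ (a ∧ c) ∨ ¬a ∨ b) ∧ ¬(¬((a ∨ c) ∧ ¬(a ∧ c) ∧ a) ∧ b)   (double negation)
≡ ((¬a ∧ ¬c) ∨ (a ∧ c) ∨ ¬a ∨ b) ∧ (¬¬((a ∨ c) ∧ ¬(a ∧ c) ∧ a) ∨ ¬b)   (De Morgan)
≡ ((¬a ∧ ¬c) ∨ (a ∧ c) ∨ ¬a ∨ b) ∧ (((a ∨ c) ∧ ¬(a ∧ c) ∧ a) ∨ ¬b)   (double negation)
≡ ((¬a ∧ ¬c) ∨ (a ∧ c) ∨ ¬a ∨ b) ∧ (((a ∨ c) ∧ (¬a ∨ ¬c) ∧ a) ∨ ¬b)   (De Morgan)
≡ (¬a ∨ a ∨ ¬a ∨ b) ∧ (¬a ∨ c ∨ ¬a ∨ b) ∧ (¬c ∨ a ∨ ¬a ∨ b) ∧ (¬c ∨ c ∨ ¬a ∨ b) ∧ (a ∨ c ∨ ¬b) ∧ (¬a ∨ ¬c ∨ ¬b) ∧ (a ∨ ¬b)   (distribute ∨ over ∧)
≡ (¬a ∨ c ∨ b) ∧ (¬a ∨ ¬c ∨ ¬b) ∧ (a ∨ ¬b)   (simplify)

(¬a ∨ c ∨ b) ∧ (¬a ∨ ¬c ∨ ¬b) ∧ (a ∨ ¬b)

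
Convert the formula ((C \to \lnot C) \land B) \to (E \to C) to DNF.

((C \to \lnot C) \land B) \to (E \to C)
⇔ \lnot ((C \to \lnot C) \land B) \lor (E \to C)   (eliminate \to)
⇔ \lnot ((\lnot C \lor \lnot C) \land B) \lor (E \to C)   (eliminate \to)
⇔ \lnot ((\lnot C \lor \lnot C) \land B) \lor \lnot E \lor C   (eliminate \to)
⇔ \lnot (\lnot C \lor \lnot C) \lor \lnot B \lor \lnot E \lor C   (De Morgan)
⇔ (\lnot \lnot C \land \lnot \lnot C) \lor \lnot B \lor \lnot E \lor C   (De Morgan)
⇔ (C \land \lnot \lnot C) \lor \lnot B \lor \lnot E \lor C   (double negation)
⇔ (C \land C) \lor \lnot B \lor \lnot E \lor C   (double negation)
⇔ C \lor \lnot B \lor \lnot E   (simplify)

C \lor \lnot B \lor \lnot E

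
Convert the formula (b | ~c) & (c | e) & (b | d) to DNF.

(b | ~c) & (c | e) & (b | d)
≡ (b & c & b) | (b & c & d) | (b & e & b) | (b & e & d) | (~c & c & b) | (~c & c & d) | (~c & e & b) | (~c & e & d)   [distribute & over |]
≡ (b & c) | (b & e) | (~c & e & d)   [simplify]

(b & c) | (b & e) | (~c & e & d)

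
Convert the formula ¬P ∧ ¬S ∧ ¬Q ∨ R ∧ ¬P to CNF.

¬P ∧ ¬S ∧ ¬Q ∨ R ∧ ¬P
≡ (¬P ∨ R) ∧ (¬P ∨ ¬P) ∧ (¬S ∨ R) ∧ (¬S ∨ ¬P) ∧ (¬Q ∨ R) ∧ (¬Q ∨ ¬P)
≡ ¬P ∧ (¬S ∨ R) ∧ (¬Q ∨ R)

¬P ∧ (¬S ∨ R) ∧ (¬Q ∨ R)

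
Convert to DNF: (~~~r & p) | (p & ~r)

~r & p

(~~~r & p) | (p & ~r)
= (~r & p) | (p & ~r)   [double negation]
= ~r & p   [simplify]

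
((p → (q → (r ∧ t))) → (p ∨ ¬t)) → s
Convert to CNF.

(¬p ∨ s) ∧ (t ∨ s)

((p → (q → (r ∧ t))) → (p ∨ ¬t)) → s
≡ ¬((p → (q → (r ∧ t))) → (p ∨ ¬t)) ∨ s   [eliminate →]
≡ ¬(¬(p → (q → (r ∧ t))) ∨ p ∨ ¬t) ∨ s   [eliminate →]
≡ ¬(¬(¬p ∨ (q → (r ∧ t))) ∨ p ∨ ¬t) ∨ s   [eliminate →]
≡ ¬(¬(¬p ∨ ¬q ∨ (r ∧ t)) ∨ p ∨ ¬t) ∨ s   [eliminate →]
≡ (¬¬(¬p ∨ ¬q ∨ (r ∧ t)) ∧ ¬p ∧ ¬¬t) ∨ s   [De Morgan]
≡ ((¬p ∨ ¬q ∨ (r ∧ t)) ∧ ¬p ∧ ¬¬t) ∨ s   [double negation]
≡ ((¬p ∨ ¬q ∨ (r ∧ t)) ∧ ¬p ∧ t) ∨ s   [double negation]
≡ (¬p ∨ ¬q ∨ r ∨ s) ∧ (¬p ∨ ¬q ∨ t ∨ s) ∧ (¬p ∨ s) ∧ (t ∨ s)   [distribute ∨ over ∧]
≡ (¬p ∨ s) ∧ (t ∨ s)   [simplify]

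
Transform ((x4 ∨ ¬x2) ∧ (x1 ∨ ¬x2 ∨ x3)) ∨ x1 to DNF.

(x4 ∧ x3) ∨ ¬x2 ∨ x1

((x4 ∨ ¬x2) ∧ (x1 ∨ ¬x2 ∨ x3)) ∨ x1
⇔ (x4 ∧ x1) ∨ (x4 ∧ ¬x2) ∨ (x4 ∧ x3) ∨ (¬x2 ∧ x1) ∨ (¬x2 ∧ ¬x2) ∨ (¬x2 ∧ x3) ∨ x1
⇔ (x4 ∧ x3) ∨ ¬x2 ∨ x1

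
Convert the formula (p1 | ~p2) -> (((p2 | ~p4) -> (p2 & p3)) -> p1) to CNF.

(p1 | ~p2) -> (((p2 | ~p4) -> (p2 & p3)) -> p1)
≡ ~(p1 | ~p2) | (((p2 | ~p4) -> (p2 & p3)) -> p1)   (eliminate ->)
≡ ~(p1 | ~p2) | ~((p2 | ~p4) -> (p2 & p3)) | p1   (eliminate ->)
≡ ~(p1 | ~p2) | ~(~(p2 | ~p4) | (p2 & p3)) | p1   (eliminate ->)
≡ (~p1 & ~~p2) | ~(~(p2 | ~p4) | (p2 & p3)) | p1   (De Morgan)
≡ (~p1 & p2) | ~(~(p2 | ~p4) | (p2 & p3)) | p1   (double negation)
≡ (~p1 & p2) | (~~(p2 | ~p4) & ~(p2 & p3)) | p1   (De Morgan)
≡ (~p1 & p2) | ((p2 | ~p4) & ~(p2 & p3)) | p1   (double negation)
≡ (~p1 & p2) | ((p2 | ~p4) & (~p2 | ~p3)) | p1   (De Morgan)
≡ (~p1 | p2 | ~p4 | p1) & (~p1 | ~p2 | ~p3 | p1) & (p2 | p2 | ~p4 | p1) & (p2 | ~p2 | ~p3 | p1)   (distribute | over &)
≡ p2 | ~p4 | p1   (simplify)

p2 | ~p4 | p1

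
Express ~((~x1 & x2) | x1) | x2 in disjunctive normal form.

~((~x1 & x2) | x1) | x2
≡ (~(~x1 & x2) & ~x1) | x2   — De Morgan
≡ ((~~x1 | ~x2) & ~x1) | x2   — De Morgan
≡ ((x1 | ~x2) & ~x1) | x2   — double negation
≡ (x1 & ~x1) | (~x2 & ~x1) | x2   — distribute & over |
≡ (~x2 & ~x1) | x2   — simplify

(~x2 & ~x1) | x2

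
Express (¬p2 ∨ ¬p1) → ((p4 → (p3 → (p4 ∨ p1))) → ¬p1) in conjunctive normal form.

(¬p2 ∨ ¬p1) → ((p4 → (p3 → (p4 ∨ p1))) → ¬p1)
⇔ ¬(¬p2 ∨ ¬p1) ∨ ((p4 → (p3 → (p4 ∨ p1))) → ¬p1)   (eliminate →)
⇔ ¬(¬p2 ∨ ¬p1) ∨ ¬(p4 → (p3 → (p4 ∨ p1))) ∨ ¬p1   (eliminate →)
⇔ ¬(¬p2 ∨ ¬p1) ∨ ¬(¬p4 ∨ (p3 → (p4 ∨ p1))) ∨ ¬p1   (eliminate →)
⇔ ¬(¬p2 ∨ ¬p1) ∨ ¬(¬p4 ∨ ¬p3 ∨ p4 ∨ p1) ∨ ¬p1   (eliminate →)
⇔ (¬¬p2 ∧ ¬¬p1) ∨ ¬(¬p4 ∨ ¬p3 ∨ p4 ∨ p1) ∨ ¬p1   (De Morgan)
⇔ (p2 ∧ ¬¬p1) ∨ ¬(¬p4 ∨ ¬p3 ∨ p4 ∨ p1) ∨ ¬p1   (double negation)
⇔ (p2 ∧ p1) ∨ ¬(¬p4 ∨ ¬p3 ∨ p4 ∨ p1) ∨ ¬p1   (double negation)
⇔ (p2 ∧ p1) ∨ (¬¬p4 ∧ ¬¬p3 ∧ ¬p4 ∧ ¬p1) ∨ ¬p1   (De Morgan)
⇔ (p2 ∧ p1) ∨ (p4 ∧ ¬¬p3 ∧ ¬p4 ∧ ¬p1) ∨ ¬p1   (double negation)
⇔ (p2 ∧ p1) ∨ (p4 ∧ p3 ∧ ¬p4 ∧ ¬p1) ∨ ¬p1   (double negation)
⇔ (p2 ∨ p4 ∨ ¬p1) ∧ (p2 ∨ p3 ∨ ¬p1) ∧ (p2 ∨ ¬p4 ∨ ¬p1) ∧ (p2 ∨ ¬p1 ∨ ¬p1) ∧ (p1 ∨ p4 ∨ ¬p1) ∧ (p1 ∨ p3 ∨ ¬p1) ∧ (p1 ∨ ¬p4 ∨ ¬p1) ∧ (p1 ∨ ¬p1 ∨ ¬p1)   (distribute ∨ over ∧)
⇔ p2 ∨ ¬p1   (simplify)

p2 ∨ ¬p1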